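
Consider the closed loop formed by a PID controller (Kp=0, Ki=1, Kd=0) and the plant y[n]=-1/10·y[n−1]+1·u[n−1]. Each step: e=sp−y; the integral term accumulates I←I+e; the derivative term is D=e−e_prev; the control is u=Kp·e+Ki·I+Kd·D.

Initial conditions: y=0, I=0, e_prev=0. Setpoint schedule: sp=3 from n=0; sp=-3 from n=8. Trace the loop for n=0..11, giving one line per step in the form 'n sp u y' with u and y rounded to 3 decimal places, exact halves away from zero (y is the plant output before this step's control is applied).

(exact arithmetic carried between steps; '≈' marks a value shown rounded to 6 d.p. or computed from one; I and e_prev carry over from the previous line; the table rounds u and y to 3 d.p., halves away from zero)
n=0: y=0, sp=3, e=sp−y=3; I=3, D=e−e_prev=3; u=0·3+1·3+0·3=3; next y=-1/10·0+1·3=3
n=1: y=3, sp=3, e=sp−y=0; I=3, D=e−e_prev=-3; u=0·0+1·3+0·(-3)=3; next y=-1/10·3+1·3=2.7
n=2: y=2.7, sp=3, e=sp−y=0.3; I=3.3, D=e−e_prev=0.3; u=0·0.3+1·3.3+0·0.3=3.3; next y=-1/10·2.7+1·3.3=3.03
n=3: y=3.03, sp=3, e=sp−y=-0.03; I=3.27, D=e−e_prev=-0.33; u=0·(-0.03)+1·3.27+0·(-0.33)=3.27; next y=-1/10·3.03+1·3.27=2.967
n=4: y=2.967, sp=3, e=sp−y=0.033; I=3.303, D=e−e_prev=0.063; u=0·0.033+1·3.303+0·0.063=3.303; next y=-1/10·2.967+1·3.303=3.0063
n=5: y=3.0063, sp=3, e=sp−y=-0.0063; I=3.2967, D=e−e_prev=-0.0393; u=0·(-0.0063)+1·3.2967+0·(-0.0393)=3.2967; next y=-1/10·3.0063+1·3.2967=2.99607
n=6: y=2.99607, sp=3, e=sp−y=0.00393; I=3.30063, D=e−e_prev=0.01023; u=0·0.00393+1·3.30063+0·0.01023=3.30063; next y=-1/10·2.99607+1·3.30063=3.001023
n=7: y=3.001023, sp=3, e=sp−y=-0.001023; I=3.299607, D=e−e_prev=-0.004953; u=0·(-0.001023)+1·3.299607+0·(-0.004953)=3.299607; next y=-1/10·3.001023+1·3.299607≈2.999505
n=8: y≈2.999505, sp=-3, e=sp−y≈-5.999505; I≈-2.699898, D=e−e_prev≈-5.998482; u=0·(-5.999505)+1·(-2.699898)+0·(-5.998482)≈-2.699898; next y=-1/10·2.999505+1·(-2.699898)≈-2.999848
n=9: y≈-2.999848, sp=-3, e=sp−y≈-0.000152; I≈-2.700050, D=e−e_prev≈5.999353; u=0·(-0.000152)+1·(-2.700050)+0·5.999353≈-2.700050; next y=-1/10·(-2.999848)+1·(-2.700050)≈-2.400065
n=10: y≈-2.400065, sp=-3, e=sp−y≈-0.599935; I≈-3.299985, D=e−e_prev≈-0.599783; u=0·(-0.599935)+1·(-3.299985)+0·(-0.599783)≈-3.299985; next y=-1/10·(-2.400065)+1·(-3.299985)≈-3.059978
n=11: y≈-3.059978, sp=-3, e=sp−y≈0.059978; I≈-3.240006, D=e−e_prev≈0.659914; u=0·0.059978+1·(-3.240006)+0·0.659914≈-3.240006; next y=-1/10·(-3.059978)+1·(-3.240006)≈-2.934009

0 3 3.000 0.000
1 3 3.000 3.000
2 3 3.300 2.700
3 3 3.270 3.030
4 3 3.303 2.967
5 3 3.297 3.006
6 3 3.301 2.996
7 3 3.300 3.001
8 -3 -2.700 3.000
9 -3 -2.700 -3.000
10 -3 -3.300 -2.400
11 -3 -3.240 -3.060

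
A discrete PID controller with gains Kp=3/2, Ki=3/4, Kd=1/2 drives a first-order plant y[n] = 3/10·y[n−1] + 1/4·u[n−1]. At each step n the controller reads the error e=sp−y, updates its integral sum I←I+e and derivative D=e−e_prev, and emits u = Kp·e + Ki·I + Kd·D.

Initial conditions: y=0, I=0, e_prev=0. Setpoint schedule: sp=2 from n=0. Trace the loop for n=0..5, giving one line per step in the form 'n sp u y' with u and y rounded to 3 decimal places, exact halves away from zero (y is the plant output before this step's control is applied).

0 2 5.500 0.000
1 2 2.219 1.375
2 2 4.496 0.967
3 2 3.838 1.414
4 2 4.585 1.384
5 2 4.543 1.561

(exact arithmetic carried between steps; '≈' marks a value shown rounded to 6 d.p. or computed from one; I and e_prev carry over from the previous line; the table rounds u and y to 3 d.p., halves away from zero)
n=0: y=0, sp=2, e=sp−y=2; I=2, D=e−e_prev=2; u=3/2·2+3/4·2+1/2·2=5.5; next y=3/10·0+1/4·5.5=1.375
n=1: y=1.375, sp=2, e=sp−y=0.625; I=2.625, D=e−e_prev=-1.375; u=3/2·0.625+3/4·2.625+1/2·(-1.375)=2.21875; next y=3/10·1.375+1/4·2.21875≈0.967188
n=2: y≈0.967188, sp=2, e=sp−y≈1.032813; I≈3.657813, D=e−e_prev≈0.407813; u=3/2·1.032813+3/4·3.657813+1/2·0.407813≈4.496484; next y=3/10·0.967188+1/4·4.496484≈1.414277
n=3: y≈1.414277, sp=2, e=sp−y≈0.585723; I≈4.243535, D=e−e_prev≈-0.447090; u=3/2·0.585723+3/4·4.243535+1/2·(-0.447090)≈3.837690; next y=3/10·1.414277+1/4·3.837690≈1.383706
n=4: y≈1.383706, sp=2, e=sp−y≈0.616294; I≈4.859829, D=e−e_prev≈0.030572; u=3/2·0.616294+3/4·4.859829+1/2·0.030572≈4.584599; next y=3/10·1.383706+1/4·4.584599≈1.561262
n=5: y≈1.561262, sp=2, e=sp−y≈0.438738; I≈5.298568, D=e−e_prev≈-0.177556; u=3/2·0.438738+3/4·5.298568+1/2·(-0.177556)≈4.543256; next y=3/10·1.561262+1/4·4.543256≈1.604192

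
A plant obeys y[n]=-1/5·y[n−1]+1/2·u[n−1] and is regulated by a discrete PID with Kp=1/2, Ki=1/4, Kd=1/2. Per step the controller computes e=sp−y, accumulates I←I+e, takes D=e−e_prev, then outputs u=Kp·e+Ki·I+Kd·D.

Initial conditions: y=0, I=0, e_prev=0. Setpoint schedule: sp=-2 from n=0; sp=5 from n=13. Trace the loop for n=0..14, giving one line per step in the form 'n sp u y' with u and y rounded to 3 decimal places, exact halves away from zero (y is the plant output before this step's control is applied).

0 -2 -2.500 0.000
1 -2 -0.438 -1.250
2 -2 -2.852 0.031
3 -2 -0.890 -1.432
4 -2 -3.355 -0.158
5 -2 -1.319 -1.646
6 -2 -3.796 -0.331
7 -2 -1.679 -1.832
8 -2 -4.170 -0.473
9 -2 -1.976 -1.990
10 -2 -4.488 -0.590
11 -2 -2.220 -2.126
12 -2 -4.758 -0.685
13 5 6.330 -2.242
14 5 -3.457 3.614

(exact arithmetic carried between steps; '≈' marks a value shown rounded to 6 d.p. or computed from one; I and e_prev carry over from the previous line; the table rounds u and y to 3 d.p., halves away from zero)
n=0: y=0, sp=-2, e=sp−y=-2; I=-2, D=e−e_prev=-2; u=1/2·(-2)+1/4·(-2)+1/2·(-2)=-2.5; next y=-1/5·0+1/2·(-2.5)=-1.25
n=1: y=-1.25, sp=-2, e=sp−y=-0.75; I=-2.75, D=e−e_prev=1.25; u=1/2·(-0.75)+1/4·(-2.75)+1/2·1.25=-0.4375; next y=-1/5·(-1.25)+1/2·(-0.4375)=0.03125
n=2: y=0.03125, sp=-2, e=sp−y=-2.03125; I=-4.78125, D=e−e_prev=-1.28125; u=1/2·(-2.03125)+1/4·(-4.78125)+1/2·(-1.28125)≈-2.851563; next y=-1/5·0.03125+1/2·(-2.851563)≈-1.432031
n=3: y≈-1.432031, sp=-2, e=sp−y≈-0.567969; I≈-5.349219, D=e−e_prev≈1.463281; u=1/2·(-0.567969)+1/4·(-5.349219)+1/2·1.463281≈-0.889648; next y=-1/5·(-1.432031)+1/2·(-0.889648)≈-0.158418
n=4: y≈-0.158418, sp=-2, e=sp−y≈-1.841582; I≈-7.190801, D=e−e_prev≈-1.273613; u=1/2·(-1.841582)+1/4·(-7.190801)+1/2·(-1.273613)≈-3.355298; next y=-1/5·(-0.158418)+1/2·(-3.355298)≈-1.645965
n=5: y≈-1.645965, sp=-2, e=sp−y≈-0.354035; I≈-7.544835, D=e−e_prev≈1.487547; u=1/2·(-0.354035)+1/4·(-7.544835)+1/2·1.487547≈-1.319453; next y=-1/5·(-1.645965)+1/2·(-1.319453)≈-0.330533
n=6: y≈-0.330533, sp=-2, e=sp−y≈-1.669467; I≈-9.214302, D=e−e_prev≈-1.315432; u=1/2·(-1.669467)+1/4·(-9.214302)+1/2·(-1.315432)≈-3.796025; next y=-1/5·(-0.330533)+1/2·(-3.796025)≈-1.831906
n=7: y≈-1.831906, sp=-2, e=sp−y≈-0.168094; I≈-9.382396, D=e−e_prev≈1.501373; u=1/2·(-0.168094)+1/4·(-9.382396)+1/2·1.501373≈-1.678960; next y=-1/5·(-1.831906)+1/2·(-1.678960)≈-0.473099
n=8: y≈-0.473099, sp=-2, e=sp−y≈-1.526901; I≈-10.909298, D=e−e_prev≈-1.358807; u=1/2·(-1.526901)+1/4·(-10.909298)+1/2·(-1.358807)≈-4.170179; next y=-1/5·(-0.473099)+1/2·(-4.170179)≈-1.990470
n=9: y≈-1.990470, sp=-2, e=sp−y≈-0.009530; I≈-10.918828, D=e−e_prev≈1.517371; u=1/2·(-0.009530)+1/4·(-10.918828)+1/2·1.517371≈-1.975787; next y=-1/5·(-1.990470)+1/2·(-1.975787)≈-0.589799
n=10: y≈-0.589799, sp=-2, e=sp−y≈-1.410201; I≈-12.329029, D=e−e_prev≈-1.400670; u=1/2·(-1.410201)+1/4·(-12.329029)+1/2·(-1.400670)≈-4.487692; next y=-1/5·(-0.589799)+1/2·(-4.487692)≈-2.125886
n=11: y≈-2.125886, sp=-2, e=sp−y≈0.125886; I≈-12.203142, D=e−e_prev≈1.536087; u=1/2·0.125886+1/4·(-12.203142)+1/2·1.536087≈-2.219799; next y=-1/5·(-2.125886)+1/2·(-2.219799)≈-0.684722
n=12: y≈-0.684722, sp=-2, e=sp−y≈-1.315278; I≈-13.518420, D=e−e_prev≈-1.441164; u=1/2·(-1.315278)+1/4·(-13.518420)+1/2·(-1.441164)≈-4.757826; next y=-1/5·(-0.684722)+1/2·(-4.757826)≈-2.241969
n=13: y≈-2.241969, sp=5, e=sp−y≈7.241969; I≈-6.276452, D=e−e_prev≈8.557246; u=1/2·7.241969+1/4·(-6.276452)+1/2·8.557246≈6.330495; next y=-1/5·(-2.241969)+1/2·6.330495≈3.613641
n=14: y≈3.613641, sp=5, e=sp−y≈1.386359; I≈-4.890092, D=e−e_prev≈-5.855609; u=1/2·1.386359+1/4·(-4.890092)+1/2·(-5.855609)≈-3.457148; next y=-1/5·3.613641+1/2·(-3.457148)≈-2.451302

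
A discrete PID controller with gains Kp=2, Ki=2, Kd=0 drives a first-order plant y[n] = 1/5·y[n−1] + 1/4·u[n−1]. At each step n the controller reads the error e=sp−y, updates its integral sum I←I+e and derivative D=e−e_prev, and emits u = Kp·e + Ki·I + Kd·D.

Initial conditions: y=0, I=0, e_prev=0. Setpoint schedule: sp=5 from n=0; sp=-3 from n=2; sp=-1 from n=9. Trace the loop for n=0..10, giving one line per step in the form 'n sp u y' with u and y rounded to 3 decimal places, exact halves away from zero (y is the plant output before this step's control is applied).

0 5 20.000 0.000
1 5 10.000 5.000
2 -3 -16.000 3.500
3 -3 -1.800 -3.300
4 -3 -9.960 -1.110
5 -3 -7.332 -2.712
6 -3 -9.254 -2.375
7 -3 -8.850 -2.789
8 -3 -9.346 -2.770
9 -1 -1.324 -2.891
10 -1 -5.469 -0.909

(exact arithmetic carried between steps; '≈' marks a value shown rounded to 6 d.p. or computed from one; I and e_prev carry over from the previous line; the table rounds u and y to 3 d.p., halves away from zero)
n=0: y=0, sp=5, e=sp−y=5; I=5, D=e−e_prev=5; u=2·5+2·5+0·5=20; next y=1/5·0+1/4·20=5
n=1: y=5, sp=5, e=sp−y=0; I=5, D=e−e_prev=-5; u=2·0+2·5+0·(-5)=10; next y=1/5·5+1/4·10=3.5
n=2: y=3.5, sp=-3, e=sp−y=-6.5; I=-1.5, D=e−e_prev=-6.5; u=2·(-6.5)+2·(-1.5)+0·(-6.5)=-16; next y=1/5·3.5+1/4·(-16)=-3.3
n=3: y=-3.3, sp=-3, e=sp−y=0.3; I=-1.2, D=e−e_prev=6.8; u=2·0.3+2·(-1.2)+0·6.8=-1.8; next y=1/5·(-3.3)+1/4·(-1.8)=-1.11
n=4: y=-1.11, sp=-3, e=sp−y=-1.89; I=-3.09, D=e−e_prev=-2.19; u=2·(-1.89)+2·(-3.09)+0·(-2.19)=-9.96; next y=1/5·(-1.11)+1/4·(-9.96)=-2.712
n=5: y=-2.712, sp=-3, e=sp−y=-0.288; I=-3.378, D=e−e_prev=1.602; u=2·(-0.288)+2·(-3.378)+0·1.602=-7.332; next y=1/5·(-2.712)+1/4·(-7.332)=-2.3754
n=6: y=-2.3754, sp=-3, e=sp−y=-0.6246; I=-4.0026, D=e−e_prev=-0.3366; u=2·(-0.6246)+2·(-4.0026)+0·(-0.3366)=-9.2544; next y=1/5·(-2.3754)+1/4·(-9.2544)=-2.78868
n=7: y=-2.78868, sp=-3, e=sp−y=-0.21132; I=-4.21392, D=e−e_prev=0.41328; u=2·(-0.21132)+2·(-4.21392)+0·0.41328=-8.85048; next y=1/5·(-2.78868)+1/4·(-8.85048)=-2.770356
n=8: y=-2.770356, sp=-3, e=sp−y=-0.229644; I=-4.443564, D=e−e_prev=-0.018324; u=2·(-0.229644)+2·(-4.443564)+0·(-0.018324)=-9.346416; next y=1/5·(-2.770356)+1/4·(-9.346416)≈-2.890675
n=9: y≈-2.890675, sp=-1, e=sp−y≈1.890675; I≈-2.552889, D=e−e_prev≈2.120319; u=2·1.890675+2·(-2.552889)+0·2.120319≈-1.324427; next y=1/5·(-2.890675)+1/4·(-1.324427)≈-0.909242
n=10: y≈-0.909242, sp=-1, e=sp−y≈-0.090758; I≈-2.643647, D=e−e_prev≈-1.981433; u=2·(-0.090758)+2·(-2.643647)+0·(-1.981433)≈-5.468810; next y=1/5·(-0.909242)+1/4·(-5.468810)≈-1.549051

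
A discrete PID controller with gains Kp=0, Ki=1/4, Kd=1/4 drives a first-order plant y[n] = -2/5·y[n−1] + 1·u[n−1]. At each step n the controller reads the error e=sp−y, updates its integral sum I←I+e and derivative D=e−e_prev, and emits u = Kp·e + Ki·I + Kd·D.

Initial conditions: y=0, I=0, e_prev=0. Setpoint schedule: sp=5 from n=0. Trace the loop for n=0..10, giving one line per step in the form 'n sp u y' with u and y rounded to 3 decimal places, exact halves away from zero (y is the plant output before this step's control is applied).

0 5 2.500 0.000
1 5 1.250 2.500
2 5 3.625 0.250
3 5 2.613 3.525
4 5 4.961 1.203
5 5 3.691 4.480
6 5 5.931 1.899
7 5 4.425 5.172
8 5 6.608 2.356
9 5 4.910 5.665
10 5 7.082 2.644

(exact arithmetic carried between steps; '≈' marks a value shown rounded to 6 d.p. or computed from one; I and e_prev carry over from the previous line; the table rounds u and y to 3 d.p., halves away from zero)
n=0: y=0, sp=5, e=sp−y=5; I=5, D=e−e_prev=5; u=0·5+1/4·5+1/4·5=2.5; next y=-2/5·0+1·2.5=2.5
n=1: y=2.5, sp=5, e=sp−y=2.5; I=7.5, D=e−e_prev=-2.5; u=0·2.5+1/4·7.5+1/4·(-2.5)=1.25; next y=-2/5·2.5+1·1.25=0.25
n=2: y=0.25, sp=5, e=sp−y=4.75; I=12.25, D=e−e_prev=2.25; u=0·4.75+1/4·12.25+1/4·2.25=3.625; next y=-2/5·0.25+1·3.625=3.525
n=3: y=3.525, sp=5, e=sp−y=1.475; I=13.725, D=e−e_prev=-3.275; u=0·1.475+1/4·13.725+1/4·(-3.275)=2.6125; next y=-2/5·3.525+1·2.6125=1.2025
n=4: y=1.2025, sp=5, e=sp−y=3.7975; I=17.5225, D=e−e_prev=2.3225; u=0·3.7975+1/4·17.5225+1/4·2.3225=4.96125; next y=-2/5·1.2025+1·4.96125=4.48025
n=5: y=4.48025, sp=5, e=sp−y=0.51975; I=18.04225, D=e−e_prev=-3.27775; u=0·0.51975+1/4·18.04225+1/4·(-3.27775)=3.691125; next y=-2/5·4.48025+1·3.691125=1.899025
n=6: y=1.899025, sp=5, e=sp−y=3.100975; I=21.143225, D=e−e_prev=2.581225; u=0·3.100975+1/4·21.143225+1/4·2.581225≈5.931113; next y=-2/5·1.899025+1·5.931113≈5.171503
n=7: y≈5.171503, sp=5, e=sp−y≈-0.171503; I≈20.971723, D=e−e_prev≈-3.272478; u=0·(-0.171503)+1/4·20.971723+1/4·(-3.272478)≈4.424811; next y=-2/5·5.171503+1·4.424811≈2.356210
n=8: y≈2.356210, sp=5, e=sp−y≈2.643790; I≈23.615512, D=e−e_prev≈2.815292; u=0·2.643790+1/4·23.615512+1/4·2.815292≈6.607701; next y=-2/5·2.356210+1·6.607701≈5.665217
n=9: y≈5.665217, sp=5, e=sp−y≈-0.665217; I≈22.950295, D=e−e_prev≈-3.309007; u=0·(-0.665217)+1/4·22.950295+1/4·(-3.309007)≈4.910322; next y=-2/5·5.665217+1·4.910322≈2.644235
n=10: y≈2.644235, sp=5, e=sp−y≈2.355765; I≈25.306060, D=e−e_prev≈3.020982; u=0·2.355765+1/4·25.306060+1/4·3.020982≈7.081760; next y=-2/5·2.644235+1·7.081760≈6.024066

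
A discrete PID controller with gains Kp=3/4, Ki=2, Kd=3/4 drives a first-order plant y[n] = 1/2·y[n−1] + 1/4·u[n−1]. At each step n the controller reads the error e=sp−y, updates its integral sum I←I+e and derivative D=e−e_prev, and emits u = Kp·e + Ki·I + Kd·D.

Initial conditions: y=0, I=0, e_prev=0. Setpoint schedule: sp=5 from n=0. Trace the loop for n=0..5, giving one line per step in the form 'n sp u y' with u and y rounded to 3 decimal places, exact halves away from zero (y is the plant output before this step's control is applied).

0 5 17.500 0.000
1 5 8.438 4.375
2 5 13.242 4.297
3 5 10.522 5.459
4 5 10.822 5.360
5 5 9.939 5.386

(exact arithmetic carried between steps; '≈' marks a value shown rounded to 6 d.p. or computed from one; I and e_prev carry over from the previous line; the table rounds u and y to 3 d.p., halves away from zero)
n=0: y=0, sp=5, e=sp−y=5; I=5, D=e−e_prev=5; u=3/4·5+2·5+3/4·5=17.5; next y=1/2·0+1/4·17.5=4.375
n=1: y=4.375, sp=5, e=sp−y=0.625; I=5.625, D=e−e_prev=-4.375; u=3/4·0.625+2·5.625+3/4·(-4.375)=8.4375; next y=1/2·4.375+1/4·8.4375=4.296875
n=2: y=4.296875, sp=5, e=sp−y=0.703125; I=6.328125, D=e−e_prev=0.078125; u=3/4·0.703125+2·6.328125+3/4·0.078125≈13.242188; next y=1/2·4.296875+1/4·13.242188≈5.458984
n=3: y≈5.458984, sp=5, e=sp−y≈-0.458984; I≈5.869141, D=e−e_prev≈-1.162109; u=3/4·(-0.458984)+2·5.869141+3/4·(-1.162109)≈10.522461; next y=1/2·5.458984+1/4·10.522461≈5.360107
n=4: y≈5.360107, sp=5, e=sp−y≈-0.360107; I≈5.509033, D=e−e_prev≈0.098877; u=3/4·(-0.360107)+2·5.509033+3/4·0.098877≈10.822144; next y=1/2·5.360107+1/4·10.822144≈5.385590
n=5: y≈5.385590, sp=5, e=sp−y≈-0.385590; I≈5.123444, D=e−e_prev≈-0.025482; u=3/4·(-0.385590)+2·5.123444+3/4·(-0.025482)≈9.938583; next y=1/2·5.385590+1/4·9.938583≈5.177441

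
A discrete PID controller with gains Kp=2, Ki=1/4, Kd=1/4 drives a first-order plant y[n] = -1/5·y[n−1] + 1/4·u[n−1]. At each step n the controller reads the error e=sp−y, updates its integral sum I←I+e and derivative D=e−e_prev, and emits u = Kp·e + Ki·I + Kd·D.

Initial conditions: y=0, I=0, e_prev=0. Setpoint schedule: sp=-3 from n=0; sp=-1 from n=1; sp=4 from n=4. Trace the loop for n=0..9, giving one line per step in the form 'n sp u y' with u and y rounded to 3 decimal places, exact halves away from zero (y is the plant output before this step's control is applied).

0 -3 -7.500 0.000
1 -1 2.188 -1.875
2 -1 -5.555 0.922
3 -1 0.901 -1.573
4 4 7.638 0.540
5 4 4.628 1.802
6 4 8.005 0.797
7 4 5.941 1.842
8 4 8.555 1.117
9 4 7.098 1.915

(exact arithmetic carried between steps; '≈' marks a value shown rounded to 6 d.p. or computed from one; I and e_prev carry over from the previous line; the table rounds u and y to 3 d.p., halves away from zero)
n=0: y=0, sp=-3, e=sp−y=-3; I=-3, D=e−e_prev=-3; u=2·(-3)+1/4·(-3)+1/4·(-3)=-7.5; next y=-1/5·0+1/4·(-7.5)=-1.875
n=1: y=-1.875, sp=-1, e=sp−y=0.875; I=-2.125, D=e−e_prev=3.875; u=2·0.875+1/4·(-2.125)+1/4·3.875=2.1875; next y=-1/5·(-1.875)+1/4·2.1875=0.921875
n=2: y=0.921875, sp=-1, e=sp−y=-1.921875; I=-4.046875, D=e−e_prev=-2.796875; u=2·(-1.921875)+1/4·(-4.046875)+1/4·(-2.796875)≈-5.554688; next y=-1/5·0.921875+1/4·(-5.554688)≈-1.573047
n=3: y≈-1.573047, sp=-1, e=sp−y≈0.573047; I≈-3.473828, D=e−e_prev≈2.494922; u=2·0.573047+1/4·(-3.473828)+1/4·2.494922≈0.901367; next y=-1/5·(-1.573047)+1/4·0.901367≈0.539951
n=4: y≈0.539951, sp=4, e=sp−y≈3.460049; I≈-0.013779, D=e−e_prev≈2.887002; u=2·3.460049+1/4·(-0.013779)+1/4·2.887002≈7.638403; next y=-1/5·0.539951+1/4·7.638403≈1.801611
n=5: y≈1.801611, sp=4, e=sp−y≈2.198389; I≈2.184610, D=e−e_prev≈-1.261659; u=2·2.198389+1/4·2.184610+1/4·(-1.261659)≈4.627516; next y=-1/5·1.801611+1/4·4.627516≈0.796557
n=6: y≈0.796557, sp=4, e=sp−y≈3.203443; I≈5.388053, D=e−e_prev≈1.005054; u=2·3.203443+1/4·5.388053+1/4·1.005054≈8.005163; next y=-1/5·0.796557+1/4·8.005163≈1.841979
n=7: y≈1.841979, sp=4, e=sp−y≈2.158021; I≈7.546074, D=e−e_prev≈-1.045422; u=2·2.158021+1/4·7.546074+1/4·(-1.045422)≈5.941204; next y=-1/5·1.841979+1/4·5.941204≈1.116905
n=8: y≈1.116905, sp=4, e=sp−y≈2.883095; I≈10.429169, D=e−e_prev≈0.725074; u=2·2.883095+1/4·10.429169+1/4·0.725074≈8.554750; next y=-1/5·1.116905+1/4·8.554750≈1.915307
n=9: y≈1.915307, sp=4, e=sp−y≈2.084693; I≈12.513862, D=e−e_prev≈-0.798401; u=2·2.084693+1/4·12.513862+1/4·(-0.798401)≈7.098252; next y=-1/5·1.915307+1/4·7.098252≈1.391502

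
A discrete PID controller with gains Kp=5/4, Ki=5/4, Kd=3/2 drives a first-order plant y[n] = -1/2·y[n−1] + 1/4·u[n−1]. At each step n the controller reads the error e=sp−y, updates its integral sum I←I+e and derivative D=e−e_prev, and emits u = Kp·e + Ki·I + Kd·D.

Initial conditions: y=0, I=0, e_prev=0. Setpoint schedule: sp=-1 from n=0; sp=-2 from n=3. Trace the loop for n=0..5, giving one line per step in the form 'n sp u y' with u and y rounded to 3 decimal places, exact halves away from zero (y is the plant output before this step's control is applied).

0 -1 -4.000 0.000
1 -1 0.250 -1.000
2 -1 -7.500 0.563
3 -2 -0.234 -2.156
4 -2 -15.320 1.020
5 -2 7.106 -4.340

(exact arithmetic carried between steps; '≈' marks a value shown rounded to 6 d.p. or computed from one; I and e_prev carry over from the previous line; the table rounds u and y to 3 d.p., halves away from zero)
n=0: y=0, sp=-1, e=sp−y=-1; I=-1, D=e−e_prev=-1; u=5/4·(-1)+5/4·(-1)+3/2·(-1)=-4; next y=-1/2·0+1/4·(-4)=-1
n=1: y=-1, sp=-1, e=sp−y=0; I=-1, D=e−e_prev=1; u=5/4·0+5/4·(-1)+3/2·1=0.25; next y=-1/2·(-1)+1/4·0.25=0.5625
n=2: y=0.5625, sp=-1, e=sp−y=-1.5625; I=-2.5625, D=e−e_prev=-1.5625; u=5/4·(-1.5625)+5/4·(-2.5625)+3/2·(-1.5625)=-7.5; next y=-1/2·0.5625+1/4·(-7.5)=-2.15625
n=3: y=-2.15625, sp=-2, e=sp−y=0.15625; I=-2.40625, D=e−e_prev=1.71875; u=5/4·0.15625+5/4·(-2.40625)+3/2·1.71875=-0.234375; next y=-1/2·(-2.15625)+1/4·(-0.234375)≈1.019531
n=4: y≈1.019531, sp=-2, e=sp−y≈-3.019531; I≈-5.425781, D=e−e_prev≈-3.175781; u=5/4·(-3.019531)+5/4·(-5.425781)+3/2·(-3.175781)≈-15.320313; next y=-1/2·1.019531+1/4·(-15.320313)≈-4.339844
n=5: y≈-4.339844, sp=-2, e=sp−y≈2.339844; I≈-3.085938, D=e−e_prev≈5.359375; u=5/4·2.339844+5/4·(-3.085938)+3/2·5.359375≈7.106445; next y=-1/2·(-4.339844)+1/4·7.106445≈3.946533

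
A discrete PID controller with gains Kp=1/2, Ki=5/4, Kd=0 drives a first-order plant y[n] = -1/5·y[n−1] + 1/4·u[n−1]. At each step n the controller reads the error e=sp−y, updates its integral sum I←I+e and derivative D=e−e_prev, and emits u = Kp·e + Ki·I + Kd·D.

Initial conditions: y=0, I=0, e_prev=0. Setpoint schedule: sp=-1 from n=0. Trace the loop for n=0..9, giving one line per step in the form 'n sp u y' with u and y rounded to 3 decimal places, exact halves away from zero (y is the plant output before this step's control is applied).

0 -1 -1.750 0.000
1 -1 -2.234 -0.438
2 -1 -2.879 -0.471
3 -1 -3.270 -0.625
4 -1 -3.621 -0.692
5 -1 -3.875 -0.767
6 -1 -4.082 -0.815
7 -1 -4.239 -0.857
8 -1 -4.363 -0.888
9 -1 -4.459 -0.913

(exact arithmetic carried between steps; '≈' marks a value shown rounded to 6 d.p. or computed from one; I and e_prev carry over from the previous line; the table rounds u and y to 3 d.p., halves away from zero)
n=0: y=0, sp=-1, e=sp−y=-1; I=-1, D=e−e_prev=-1; u=1/2·(-1)+5/4·(-1)+0·(-1)=-1.75; next y=-1/5·0+1/4·(-1.75)=-0.4375
n=1: y=-0.4375, sp=-1, e=sp−y=-0.5625; I=-1.5625, D=e−e_prev=0.4375; u=1/2·(-0.5625)+5/4·(-1.5625)+0·0.4375=-2.234375; next y=-1/5·(-0.4375)+1/4·(-2.234375)≈-0.471094
n=2: y≈-0.471094, sp=-1, e=sp−y≈-0.528906; I≈-2.091406, D=e−e_prev≈0.033594; u=1/2·(-0.528906)+5/4·(-2.091406)+0·0.033594≈-2.878711; next y=-1/5·(-0.471094)+1/4·(-2.878711)≈-0.625459
n=3: y≈-0.625459, sp=-1, e=sp−y≈-0.374541; I≈-2.465947, D=e−e_prev≈0.154365; u=1/2·(-0.374541)+5/4·(-2.465947)+0·0.154365≈-3.269705; next y=-1/5·(-0.625459)+1/4·(-3.269705)≈-0.692334
n=4: y≈-0.692334, sp=-1, e=sp−y≈-0.307666; I≈-2.773613, D=e−e_prev≈0.066875; u=1/2·(-0.307666)+5/4·(-2.773613)+0·0.066875≈-3.620849; next y=-1/5·(-0.692334)+1/4·(-3.620849)≈-0.766745
n=5: y≈-0.766745, sp=-1, e=sp−y≈-0.233255; I≈-3.006868, D=e−e_prev≈0.074411; u=1/2·(-0.233255)+5/4·(-3.006868)+0·0.074411≈-3.875212; next y=-1/5·(-0.766745)+1/4·(-3.875212)≈-0.815454
n=6: y≈-0.815454, sp=-1, e=sp−y≈-0.184546; I≈-3.191414, D=e−e_prev≈0.048708; u=1/2·(-0.184546)+5/4·(-3.191414)+0·0.048708≈-4.081540; next y=-1/5·(-0.815454)+1/4·(-4.081540)≈-0.857294
n=7: y≈-0.857294, sp=-1, e=sp−y≈-0.142706; I≈-3.334119, D=e−e_prev≈0.041840; u=1/2·(-0.142706)+5/4·(-3.334119)+0·0.041840≈-4.239002; next y=-1/5·(-0.857294)+1/4·(-4.239002)≈-0.888292
n=8: y≈-0.888292, sp=-1, e=sp−y≈-0.111708; I≈-3.445828, D=e−e_prev≈0.030997; u=1/2·(-0.111708)+5/4·(-3.445828)+0·0.030997≈-4.363139; next y=-1/5·(-0.888292)+1/4·(-4.363139)≈-0.913126
n=9: y≈-0.913126, sp=-1, e=sp−y≈-0.086874; I≈-3.532701, D=e−e_prev≈0.024835; u=1/2·(-0.086874)+5/4·(-3.532701)+0·0.024835≈-4.459314; next y=-1/5·(-0.913126)+1/4·(-4.459314)≈-0.932203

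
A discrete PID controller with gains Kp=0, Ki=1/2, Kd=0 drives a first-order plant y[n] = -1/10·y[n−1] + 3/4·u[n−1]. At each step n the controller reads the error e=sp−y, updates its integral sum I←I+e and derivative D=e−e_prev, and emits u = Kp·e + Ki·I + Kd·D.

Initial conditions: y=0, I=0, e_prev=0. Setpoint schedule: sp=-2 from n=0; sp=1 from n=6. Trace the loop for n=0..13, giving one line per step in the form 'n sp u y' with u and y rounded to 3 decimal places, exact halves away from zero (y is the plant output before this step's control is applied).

(exact arithmetic carried between steps; '≈' marks a value shown rounded to 6 d.p. or computed from one; I and e_prev carry over from the previous line; the table rounds u and y to 3 d.p., halves away from zero)
n=0: y=0, sp=-2, e=sp−y=-2; I=-2, D=e−e_prev=-2; u=0·(-2)+1/2·(-2)+0·(-2)=-1; next y=-1/10·0+3/4·(-1)=-0.75
n=1: y=-0.75, sp=-2, e=sp−y=-1.25; I=-3.25, D=e−e_prev=0.75; u=0·(-1.25)+1/2·(-3.25)+0·0.75=-1.625; next y=-1/10·(-0.75)+3/4·(-1.625)=-1.14375
n=2: y=-1.14375, sp=-2, e=sp−y=-0.85625; I=-4.10625, D=e−e_prev=0.39375; u=0·(-0.85625)+1/2·(-4.10625)+0·0.39375=-2.053125; next y=-1/10·(-1.14375)+3/4·(-2.053125)≈-1.425469
n=3: y≈-1.425469, sp=-2, e=sp−y≈-0.574531; I≈-4.680781, D=e−e_prev≈0.281719; u=0·(-0.574531)+1/2·(-4.680781)+0·0.281719≈-2.340391; next y=-1/10·(-1.425469)+3/4·(-2.340391)≈-1.612746
n=4: y≈-1.612746, sp=-2, e=sp−y≈-0.387254; I≈-5.068035, D=e−e_prev≈0.187277; u=0·(-0.387254)+1/2·(-5.068035)+0·0.187277≈-2.534018; next y=-1/10·(-1.612746)+3/4·(-2.534018)≈-1.739239
n=5: y≈-1.739239, sp=-2, e=sp−y≈-0.260761; I≈-5.328797, D=e−e_prev≈0.126492; u=0·(-0.260761)+1/2·(-5.328797)+0·0.126492≈-2.664398; next y=-1/10·(-1.739239)+3/4·(-2.664398)≈-1.824375
n=6: y≈-1.824375, sp=1, e=sp−y≈2.824375; I≈-2.504422, D=e−e_prev≈3.085136; u=0·2.824375+1/2·(-2.504422)+0·3.085136≈-1.252211; next y=-1/10·(-1.824375)+3/4·(-1.252211)≈-0.756721
n=7: y≈-0.756721, sp=1, e=sp−y≈1.756721; I≈-0.747701, D=e−e_prev≈-1.067654; u=0·1.756721+1/2·(-0.747701)+0·(-1.067654)≈-0.373851; next y=-1/10·(-0.756721)+3/4·(-0.373851)≈-0.204716
n=8: y≈-0.204716, sp=1, e=sp−y≈1.204716; I≈0.457015, D=e−e_prev≈-0.552005; u=0·1.204716+1/2·0.457015+0·(-0.552005)≈0.228507; next y=-1/10·(-0.204716)+3/4·0.228507≈0.191852
n=9: y≈0.191852, sp=1, e=sp−y≈0.808148; I≈1.265163, D=e−e_prev≈-0.396568; u=0·0.808148+1/2·1.265163+0·(-0.396568)≈0.632581; next y=-1/10·0.191852+3/4·0.632581≈0.455251
n=10: y≈0.455251, sp=1, e=sp−y≈0.544749; I≈1.809912, D=e−e_prev≈-0.263399; u=0·0.544749+1/2·1.809912+0·(-0.263399)≈0.904956; next y=-1/10·0.455251+3/4·0.904956≈0.633192
n=11: y≈0.633192, sp=1, e=sp−y≈0.366808; I≈2.176720, D=e−e_prev≈-0.177941; u=0·0.366808+1/2·2.176720+0·(-0.177941)≈1.088360; next y=-1/10·0.633192+3/4·1.088360≈0.752951
n=12: y≈0.752951, sp=1, e=sp−y≈0.247049; I≈2.423769, D=e−e_prev≈-0.119759; u=0·0.247049+1/2·2.423769+0·(-0.119759)≈1.211885; next y=-1/10·0.752951+3/4·1.211885≈0.833618
n=13: y≈0.833618, sp=1, e=sp−y≈0.166382; I≈2.590151, D=e−e_prev≈-0.080668; u=0·0.166382+1/2·2.590151+0·(-0.080668)≈1.295075; next y=-1/10·0.833618+3/4·1.295075≈0.887945

0 -2 -1.000 0.000
1 -2 -1.625 -0.750
2 -2 -2.053 -1.144
3 -2 -2.340 -1.425
4 -2 -2.534 -1.613
5 -2 -2.664 -1.739
6 1 -1.252 -1.824
7 1 -0.374 -0.757
8 1 0.229 -0.205
9 1 0.633 0.192
10 1 0.905 0.455
11 1 1.088 0.633
12 1 1.212 0.753
13 1 1.295 0.834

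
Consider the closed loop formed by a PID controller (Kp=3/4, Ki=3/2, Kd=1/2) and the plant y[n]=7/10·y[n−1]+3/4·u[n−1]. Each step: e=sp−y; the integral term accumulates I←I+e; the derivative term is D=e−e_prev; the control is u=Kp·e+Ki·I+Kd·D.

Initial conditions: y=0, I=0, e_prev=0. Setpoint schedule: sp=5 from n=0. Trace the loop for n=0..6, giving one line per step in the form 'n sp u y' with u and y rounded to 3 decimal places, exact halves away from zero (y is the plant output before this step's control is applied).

(exact arithmetic carried between steps; '≈' marks a value shown rounded to 6 d.p. or computed from one; I and e_prev carry over from the previous line; the table rounds u and y to 3 d.p., halves away from zero)
n=0: y=0, sp=5, e=sp−y=5; I=5, D=e−e_prev=5; u=3/4·5+3/2·5+1/2·5=13.75; next y=7/10·0+3/4·13.75=10.3125
n=1: y=10.3125, sp=5, e=sp−y=-5.3125; I=-0.3125, D=e−e_prev=-10.3125; u=3/4·(-5.3125)+3/2·(-0.3125)+1/2·(-10.3125)=-9.609375; next y=7/10·10.3125+3/4·(-9.609375)≈0.011719
n=2: y≈0.011719, sp=5, e=sp−y≈4.988281; I≈4.675781, D=e−e_prev≈10.300781; u=3/4·4.988281+3/2·4.675781+1/2·10.300781≈15.905273; next y=7/10·0.011719+3/4·15.905273≈11.937158
n=3: y≈11.937158, sp=5, e=sp−y≈-6.937158; I≈-2.261377, D=e−e_prev≈-11.925439; u=3/4·(-6.937158)+3/2·(-2.261377)+1/2·(-11.925439)≈-14.557654; next y=7/10·11.937158+3/4·(-14.557654)≈-2.562230
n=4: y≈-2.562230, sp=5, e=sp−y≈7.562230; I≈5.300853, D=e−e_prev≈14.499388; u=3/4·7.562230+3/2·5.300853+1/2·14.499388≈20.872645; next y=7/10·(-2.562230)+3/4·20.872645≈13.860923
n=5: y≈13.860923, sp=5, e=sp−y≈-8.860923; I≈-3.560070, D=e−e_prev≈-16.423153; u=3/4·(-8.860923)+3/2·(-3.560070)+1/2·(-16.423153)≈-20.197374; next y=7/10·13.860923+3/4·(-20.197374)≈-5.445385
n=6: y≈-5.445385, sp=5, e=sp−y≈10.445385; I≈6.885314, D=e−e_prev≈19.306308; u=3/4·10.445385+3/2·6.885314+1/2·19.306308≈27.815164; next y=7/10·(-5.445385)+3/4·27.815164≈17.049603

0 5 13.750 0.000
1 5 -9.609 10.313
2 5 15.905 0.012
3 5 -14.558 11.937
4 5 20.873 -2.562
5 5 -20.197 13.861
6 5 27.815 -5.445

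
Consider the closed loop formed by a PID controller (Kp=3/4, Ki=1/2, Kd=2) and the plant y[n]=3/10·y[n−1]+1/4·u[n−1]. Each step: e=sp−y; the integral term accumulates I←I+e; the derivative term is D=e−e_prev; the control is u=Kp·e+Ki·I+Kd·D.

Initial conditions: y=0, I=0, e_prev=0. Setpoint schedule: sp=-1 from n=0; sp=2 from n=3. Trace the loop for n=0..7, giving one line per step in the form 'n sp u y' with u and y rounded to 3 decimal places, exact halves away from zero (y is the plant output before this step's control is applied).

(exact arithmetic carried between steps; '≈' marks a value shown rounded to 6 d.p. or computed from one; I and e_prev carry over from the previous line; the table rounds u and y to 3 d.p., halves away from zero)
n=0: y=0, sp=-1, e=sp−y=-1; I=-1, D=e−e_prev=-1; u=3/4·(-1)+1/2·(-1)+2·(-1)=-3.25; next y=3/10·0+1/4·(-3.25)=-0.8125
n=1: y=-0.8125, sp=-1, e=sp−y=-0.1875; I=-1.1875, D=e−e_prev=0.8125; u=3/4·(-0.1875)+1/2·(-1.1875)+2·0.8125=0.890625; next y=3/10·(-0.8125)+1/4·0.890625≈-0.021094
n=2: y≈-0.021094, sp=-1, e=sp−y≈-0.978906; I≈-2.166406, D=e−e_prev≈-0.791406; u=3/4·(-0.978906)+1/2·(-2.166406)+2·(-0.791406)≈-3.400195; next y=3/10·(-0.021094)+1/4·(-3.400195)≈-0.856377
n=3: y≈-0.856377, sp=2, e=sp−y≈2.856377; I≈0.689971, D=e−e_prev≈3.835283; u=3/4·2.856377+1/2·0.689971+2·3.835283≈10.157834; next y=3/10·(-0.856377)+1/4·10.157834≈2.282546
n=4: y≈2.282546, sp=2, e=sp−y≈-0.282546; I≈0.407425, D=e−e_prev≈-3.138922; u=3/4·(-0.282546)+1/2·0.407425+2·(-3.138922)≈-6.286042; next y=3/10·2.282546+1/4·(-6.286042)≈-0.886747
n=5: y≈-0.886747, sp=2, e=sp−y≈2.886747; I≈3.294172, D=e−e_prev≈3.169292; u=3/4·2.886747+1/2·3.294172+2·3.169292≈10.150731; next y=3/10·(-0.886747)+1/4·10.150731≈2.271659
n=6: y≈2.271659, sp=2, e=sp−y≈-0.271659; I≈3.022513, D=e−e_prev≈-3.158405; u=3/4·(-0.271659)+1/2·3.022513+2·(-3.158405)≈-5.009298; next y=3/10·2.271659+1/4·(-5.009298)≈-0.570827
n=7: y≈-0.570827, sp=2, e=sp−y≈2.570827; I≈5.593340, D=e−e_prev≈2.842486; u=3/4·2.570827+1/2·5.593340+2·2.842486≈10.409761; next y=3/10·(-0.570827)+1/4·10.409761≈2.431192

0 -1 -3.250 0.000
1 -1 0.891 -0.813
2 -1 -3.400 -0.021
3 2 10.158 -0.856
4 2 -6.286 2.283
5 2 10.151 -0.887
6 2 -5.009 2.272
7 2 10.410 -0.571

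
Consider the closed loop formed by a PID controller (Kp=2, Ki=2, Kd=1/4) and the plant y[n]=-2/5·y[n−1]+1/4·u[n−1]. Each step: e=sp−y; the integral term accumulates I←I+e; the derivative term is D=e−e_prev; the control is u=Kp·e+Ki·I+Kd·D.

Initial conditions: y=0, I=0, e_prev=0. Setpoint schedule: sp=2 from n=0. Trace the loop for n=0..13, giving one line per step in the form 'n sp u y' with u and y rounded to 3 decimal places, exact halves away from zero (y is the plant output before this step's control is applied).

(exact arithmetic carried between steps; '≈' marks a value shown rounded to 6 d.p. or computed from one; I and e_prev carry over from the previous line; the table rounds u and y to 3 d.p., halves away from zero)
n=0: y=0, sp=2, e=sp−y=2; I=2, D=e−e_prev=2; u=2·2+2·2+1/4·2=8.5; next y=-2/5·0+1/4·8.5=2.125
n=1: y=2.125, sp=2, e=sp−y=-0.125; I=1.875, D=e−e_prev=-2.125; u=2·(-0.125)+2·1.875+1/4·(-2.125)=2.96875; next y=-2/5·2.125+1/4·2.96875≈-0.107813
n=2: y≈-0.107813, sp=2, e=sp−y≈2.107813; I≈3.982813, D=e−e_prev≈2.232813; u=2·2.107813+2·3.982813+1/4·2.232813≈12.739453; next y=-2/5·(-0.107813)+1/4·12.739453≈3.227988
n=3: y≈3.227988, sp=2, e=sp−y≈-1.227988; I≈2.754824, D=e−e_prev≈-3.335801; u=2·(-1.227988)+2·2.754824+1/4·(-3.335801)≈2.219722; next y=-2/5·3.227988+1/4·2.219722≈-0.736265
n=4: y≈-0.736265, sp=2, e=sp−y≈2.736265; I≈5.491089, D=e−e_prev≈3.964253; u=2·2.736265+2·5.491089+1/4·3.964253≈17.445771; next y=-2/5·(-0.736265)+1/4·17.445771≈4.655949
n=5: y≈4.655949, sp=2, e=sp−y≈-2.655949; I≈2.835140, D=e−e_prev≈-5.392214; u=2·(-2.655949)+2·2.835140+1/4·(-5.392214)≈-0.989670; next y=-2/5·4.655949+1/4·(-0.989670)≈-2.109797
n=6: y≈-2.109797, sp=2, e=sp−y≈4.109797; I≈6.944937, D=e−e_prev≈6.765746; u=2·4.109797+2·6.944937+1/4·6.765746≈23.800906; next y=-2/5·(-2.109797)+1/4·23.800906≈6.794145
n=7: y≈6.794145, sp=2, e=sp−y≈-4.794145; I≈2.150792, D=e−e_prev≈-8.903942; u=2·(-4.794145)+2·2.150792+1/4·(-8.903942)≈-7.512692; next y=-2/5·6.794145+1/4·(-7.512692)≈-4.595831
n=8: y≈-4.595831, sp=2, e=sp−y≈6.595831; I≈8.746623, D=e−e_prev≈11.389976; u=2·6.595831+2·8.746623+1/4·11.389976≈33.532402; next y=-2/5·(-4.595831)+1/4·33.532402≈10.221433
n=9: y≈10.221433, sp=2, e=sp−y≈-8.221433; I≈0.525190, D=e−e_prev≈-14.817264; u=2·(-8.221433)+2·0.525190+1/4·(-14.817264)≈-19.096802; next y=-2/5·10.221433+1/4·(-19.096802)≈-8.862774
n=10: y≈-8.862774, sp=2, e=sp−y≈10.862774; I≈11.387964, D=e−e_prev≈19.084207; u=2·10.862774+2·11.387964+1/4·19.084207≈49.272526; next y=-2/5·(-8.862774)+1/4·49.272526≈15.863241
n=11: y≈15.863241, sp=2, e=sp−y≈-13.863241; I≈-2.475277, D=e−e_prev≈-24.726015; u=2·(-13.863241)+2·(-2.475277)+1/4·(-24.726015)≈-38.858540; next y=-2/5·15.863241+1/4·(-38.858540)≈-16.059931
n=12: y≈-16.059931, sp=2, e=sp−y≈18.059931; I≈15.584654, D=e−e_prev≈31.923173; u=2·18.059931+2·15.584654+1/4·31.923173≈75.269965; next y=-2/5·(-16.059931)+1/4·75.269965≈25.241464
n=13: y≈25.241464, sp=2, e=sp−y≈-23.241464; I≈-7.656809, D=e−e_prev≈-41.301395; u=2·(-23.241464)+2·(-7.656809)+1/4·(-41.301395)≈-72.121895; next y=-2/5·25.241464+1/4·(-72.121895)≈-28.127059

0 2 8.500 0.000
1 2 2.969 2.125
2 2 12.739 -0.108
3 2 2.220 3.228
4 2 17.446 -0.736
5 2 -0.990 4.656
6 2 23.801 -2.110
7 2 -7.513 6.794
8 2 33.532 -4.596
9 2 -19.097 10.221
10 2 49.273 -8.863
11 2 -38.859 15.863
12 2 75.270 -16.060
13 2 -72.122 25.241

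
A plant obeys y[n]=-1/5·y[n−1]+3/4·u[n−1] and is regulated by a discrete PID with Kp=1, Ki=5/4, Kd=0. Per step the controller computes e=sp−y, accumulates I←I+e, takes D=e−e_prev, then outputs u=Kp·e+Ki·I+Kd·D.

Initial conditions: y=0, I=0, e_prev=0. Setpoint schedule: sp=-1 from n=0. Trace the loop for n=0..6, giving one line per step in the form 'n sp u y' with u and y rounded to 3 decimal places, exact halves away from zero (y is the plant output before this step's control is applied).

0 -1 -2.250 0.000
1 -1 0.297 -1.688
2 -1 -3.901 0.560
3 -1 2.244 -3.038
4 -1 -7.198 2.291
5 -1 7.020 -5.856
6 -1 -14.568 6.436

(exact arithmetic carried between steps; '≈' marks a value shown rounded to 6 d.p. or computed from one; I and e_prev carry over from the previous line; the table rounds u and y to 3 d.p., halves away from zero)
n=0: y=0, sp=-1, e=sp−y=-1; I=-1, D=e−e_prev=-1; u=1·(-1)+5/4·(-1)+0·(-1)=-2.25; next y=-1/5·0+3/4·(-2.25)=-1.6875
n=1: y=-1.6875, sp=-1, e=sp−y=0.6875; I=-0.3125, D=e−e_prev=1.6875; u=1·0.6875+5/4·(-0.3125)+0·1.6875=0.296875; next y=-1/5·(-1.6875)+3/4·0.296875≈0.560156
n=2: y≈0.560156, sp=-1, e=sp−y≈-1.560156; I≈-1.872656, D=e−e_prev≈-2.247656; u=1·(-1.560156)+5/4·(-1.872656)+0·(-2.247656)≈-3.900977; next y=-1/5·0.560156+3/4·(-3.900977)≈-3.037764
n=3: y≈-3.037764, sp=-1, e=sp−y≈2.037764; I≈0.165107, D=e−e_prev≈3.597920; u=1·2.037764+5/4·0.165107+0·3.597920≈2.244148; next y=-1/5·(-3.037764)+3/4·2.244148≈2.290664
n=4: y≈2.290664, sp=-1, e=sp−y≈-3.290664; I≈-3.125556, D=e−e_prev≈-5.328427; u=1·(-3.290664)+5/4·(-3.125556)+0·(-5.328427)≈-7.197609; next y=-1/5·2.290664+3/4·(-7.197609)≈-5.856340
n=5: y≈-5.856340, sp=-1, e=sp−y≈4.856340; I≈1.730783, D=e−e_prev≈8.147003; u=1·4.856340+5/4·1.730783+0·8.147003≈7.019819; next y=-1/5·(-5.856340)+3/4·7.019819≈6.436132
n=6: y≈6.436132, sp=-1, e=sp−y≈-7.436132; I≈-5.705349, D=e−e_prev≈-12.292471; u=1·(-7.436132)+5/4·(-5.705349)+0·(-12.292471)≈-14.567818; next y=-1/5·6.436132+3/4·(-14.567818)≈-12.213090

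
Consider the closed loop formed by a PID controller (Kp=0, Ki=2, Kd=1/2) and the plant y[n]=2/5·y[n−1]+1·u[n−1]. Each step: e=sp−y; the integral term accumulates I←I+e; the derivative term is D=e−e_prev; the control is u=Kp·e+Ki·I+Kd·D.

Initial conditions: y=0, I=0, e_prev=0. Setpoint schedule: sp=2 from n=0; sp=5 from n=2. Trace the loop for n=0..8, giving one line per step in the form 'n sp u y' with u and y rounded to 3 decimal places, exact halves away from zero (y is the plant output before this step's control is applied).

0 2 5.000 0.000
1 2 -4.500 5.000
2 5 18.250 -2.500
3 5 -21.375 17.250
4 5 43.313 -14.475
5 5 -63.594 37.523
6 5 112.628 -48.585
7 5 -177.703 93.194
8 5 300.848 -140.426

(exact arithmetic carried between steps; '≈' marks a value shown rounded to 6 d.p. or computed from one; I and e_prev carry over from the previous line; the table rounds u and y to 3 d.p., halves away from zero)
n=0: y=0, sp=2, e=sp−y=2; I=2, D=e−e_prev=2; u=0·2+2·2+1/2·2=5; next y=2/5·0+1·5=5
n=1: y=5, sp=2, e=sp−y=-3; I=-1, D=e−e_prev=-5; u=0·(-3)+2·(-1)+1/2·(-5)=-4.5; next y=2/5·5+1·(-4.5)=-2.5
n=2: y=-2.5, sp=5, e=sp−y=7.5; I=6.5, D=e−e_prev=10.5; u=0·7.5+2·6.5+1/2·10.5=18.25; next y=2/5·(-2.5)+1·18.25=17.25
n=3: y=17.25, sp=5, e=sp−y=-12.25; I=-5.75, D=e−e_prev=-19.75; u=0·(-12.25)+2·(-5.75)+1/2·(-19.75)=-21.375; next y=2/5·17.25+1·(-21.375)=-14.475
n=4: y=-14.475, sp=5, e=sp−y=19.475; I=13.725, D=e−e_prev=31.725; u=0·19.475+2·13.725+1/2·31.725=43.3125; next y=2/5·(-14.475)+1·43.3125=37.5225
n=5: y=37.5225, sp=5, e=sp−y=-32.5225; I=-18.7975, D=e−e_prev=-51.9975; u=0·(-32.5225)+2·(-18.7975)+1/2·(-51.9975)=-63.59375; next y=2/5·37.5225+1·(-63.59375)=-48.58475
n=6: y=-48.58475, sp=5, e=sp−y=53.58475; I=34.78725, D=e−e_prev=86.10725; u=0·53.58475+2·34.78725+1/2·86.10725=112.628125; next y=2/5·(-48.58475)+1·112.628125=93.194225
n=7: y=93.194225, sp=5, e=sp−y=-88.194225; I=-53.406975, D=e−e_prev=-141.778975; u=0·(-88.194225)+2·(-53.406975)+1/2·(-141.778975)≈-177.703438; next y=2/5·93.194225+1·(-177.703438)≈-140.425748
n=8: y≈-140.425748, sp=5, e=sp−y≈145.425748; I≈92.018773, D=e−e_prev≈233.619973; u=0·145.425748+2·92.018773+1/2·233.619973≈300.847531; next y=2/5·(-140.425748)+1·300.847531≈244.677232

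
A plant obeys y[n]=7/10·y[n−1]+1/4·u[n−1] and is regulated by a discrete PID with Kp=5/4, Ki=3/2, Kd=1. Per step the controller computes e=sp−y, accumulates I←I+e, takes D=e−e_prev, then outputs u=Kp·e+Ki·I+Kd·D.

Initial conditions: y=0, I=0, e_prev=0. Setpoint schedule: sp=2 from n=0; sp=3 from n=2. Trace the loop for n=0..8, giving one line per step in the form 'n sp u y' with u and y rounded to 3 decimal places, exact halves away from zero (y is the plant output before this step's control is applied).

0 2 7.500 0.000
1 2 1.469 1.875
2 3 8.014 1.680
3 3 3.176 3.179
4 3 5.006 3.019
5 3 3.521 3.365
6 3 3.804 3.236
7 3 3.395 3.216
8 3 3.486 3.100

(exact arithmetic carried between steps; '≈' marks a value shown rounded to 6 d.p. or computed from one; I and e_prev carry over from the previous line; the table rounds u and y to 3 d.p., halves away from zero)
n=0: y=0, sp=2, e=sp−y=2; I=2, D=e−e_prev=2; u=5/4·2+3/2·2+1·2=7.5; next y=7/10·0+1/4·7.5=1.875
n=1: y=1.875, sp=2, e=sp−y=0.125; I=2.125, D=e−e_prev=-1.875; u=5/4·0.125+3/2·2.125+1·(-1.875)=1.46875; next y=7/10·1.875+1/4·1.46875≈1.679688
n=2: y≈1.679688, sp=3, e=sp−y≈1.320313; I≈3.445313, D=e−e_prev≈1.195313; u=5/4·1.320313+3/2·3.445313+1·1.195313≈8.013672; next y=7/10·1.679688+1/4·8.013672≈3.179199
n=3: y≈3.179199, sp=3, e=sp−y≈-0.179199; I≈3.266113, D=e−e_prev≈-1.499512; u=5/4·(-0.179199)+3/2·3.266113+1·(-1.499512)≈3.175659; next y=7/10·3.179199+1/4·3.175659≈3.019354
n=4: y≈3.019354, sp=3, e=sp−y≈-0.019354; I≈3.246759, D=e−e_prev≈0.159845; u=5/4·(-0.019354)+3/2·3.246759+1·0.159845≈5.005791; next y=7/10·3.019354+1/4·5.005791≈3.364996
n=5: y≈3.364996, sp=3, e=sp−y≈-0.364996; I≈2.881763, D=e−e_prev≈-0.345641; u=5/4·(-0.364996)+3/2·2.881763+1·(-0.345641)≈3.520759; next y=7/10·3.364996+1/4·3.520759≈3.235687
n=6: y≈3.235687, sp=3, e=sp−y≈-0.235687; I≈2.646077, D=e−e_prev≈0.129309; u=5/4·(-0.235687)+3/2·2.646077+1·0.129309≈3.803815; next y=7/10·3.235687+1/4·3.803815≈3.215935
n=7: y≈3.215935, sp=3, e=sp−y≈-0.215935; I≈2.430142, D=e−e_prev≈0.019752; u=5/4·(-0.215935)+3/2·2.430142+1·0.019752≈3.395047; next y=7/10·3.215935+1/4·3.395047≈3.099916
n=8: y≈3.099916, sp=3, e=sp−y≈-0.099916; I≈2.330226, D=e−e_prev≈0.116019; u=5/4·(-0.099916)+3/2·2.330226+1·0.116019≈3.486463; next y=7/10·3.099916+1/4·3.486463≈3.041557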